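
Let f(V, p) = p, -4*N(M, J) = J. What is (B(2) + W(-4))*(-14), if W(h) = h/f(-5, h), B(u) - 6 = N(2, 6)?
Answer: -77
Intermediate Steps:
N(M, J) = -J/4
B(u) = 9/2 (B(u) = 6 - ¼*6 = 6 - 3/2 = 9/2)
W(h) = 1 (W(h) = h/h = 1)
(B(2) + W(-4))*(-14) = (9/2 + 1)*(-14) = (11/2)*(-14) = -77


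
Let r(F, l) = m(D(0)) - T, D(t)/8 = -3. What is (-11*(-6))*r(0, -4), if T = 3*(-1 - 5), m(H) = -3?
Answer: 990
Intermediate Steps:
D(t) = -24 (D(t) = 8*(-3) = -24)
T = -18 (T = 3*(-6) = -18)
r(F, l) = 15 (r(F, l) = -3 - 1*(-18) = -3 + 18 = 15)
(-11*(-6))*r(0, -4) = -11*(-6)*15 = 66*15 = 990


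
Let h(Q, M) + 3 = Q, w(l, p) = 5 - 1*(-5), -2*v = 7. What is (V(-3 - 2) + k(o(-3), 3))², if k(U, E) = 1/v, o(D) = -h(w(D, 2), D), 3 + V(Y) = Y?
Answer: 3364/49 ≈ 68.653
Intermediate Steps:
v = -7/2 (v = -½*7 = -7/2 ≈ -3.5000)
w(l, p) = 10 (w(l, p) = 5 + 5 = 10)
V(Y) = -3 + Y
h(Q, M) = -3 + Q
o(D) = -7 (o(D) = -(-3 + 10) = -1*7 = -7)
k(U, E) = -2/7 (k(U, E) = 1/(-7/2) = -2/7)
(V(-3 - 2) + k(o(-3), 3))² = ((-3 + (-3 - 2)) - 2/7)² = ((-3 - 5) - 2/7)² = (-8 - 2/7)² = (-58/7)² = 3364/49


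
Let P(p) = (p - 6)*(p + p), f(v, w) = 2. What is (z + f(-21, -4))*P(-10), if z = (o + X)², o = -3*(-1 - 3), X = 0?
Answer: 46720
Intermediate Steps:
o = 12 (o = -3*(-4) = 12)
z = 144 (z = (12 + 0)² = 12² = 144)
P(p) = 2*p*(-6 + p) (P(p) = (-6 + p)*(2*p) = 2*p*(-6 + p))
(z + f(-21, -4))*P(-10) = (144 + 2)*(2*(-10)*(-6 - 10)) = 146*(2*(-10)*(-16)) = 146*320 = 46720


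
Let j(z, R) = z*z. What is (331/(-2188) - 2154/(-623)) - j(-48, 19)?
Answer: -3136130957/1363124 ≈ -2300.7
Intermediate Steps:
j(z, R) = z²
(331/(-2188) - 2154/(-623)) - j(-48, 19) = (331/(-2188) - 2154/(-623)) - 1*(-48)² = (331*(-1/2188) - 2154*(-1/623)) - 1*2304 = (-331/2188 + 2154/623) - 2304 = 4506739/1363124 - 2304 = -3136130957/1363124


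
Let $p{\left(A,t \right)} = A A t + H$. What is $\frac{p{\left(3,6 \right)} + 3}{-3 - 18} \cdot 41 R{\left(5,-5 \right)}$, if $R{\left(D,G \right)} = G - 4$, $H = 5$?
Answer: $\frac{7626}{7} \approx 1089.4$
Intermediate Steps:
$R{\left(D,G \right)} = -4 + G$
$p{\left(A,t \right)} = 5 + t A^{2}$ ($p{\left(A,t \right)} = A A t + 5 = A^{2} t + 5 = t A^{2} + 5 = 5 + t A^{2}$)
$\frac{p{\left(3,6 \right)} + 3}{-3 - 18} \cdot 41 R{\left(5,-5 \right)} = \frac{\left(5 + 6 \cdot 3^{2}\right) + 3}{-3 - 18} \cdot 41 \left(-4 - 5\right) = \frac{\left(5 + 6 \cdot 9\right) + 3}{-21} \cdot 41 \left(-9\right) = \left(\left(5 + 54\right) + 3\right) \left(- \frac{1}{21}\right) 41 \left(-9\right) = \left(59 + 3\right) \left(- \frac{1}{21}\right) 41 \left(-9\right) = 62 \left(- \frac{1}{21}\right) 41 \left(-9\right) = \left(- \frac{62}{21}\right) 41 \left(-9\right) = \left(- \frac{2542}{21}\right) \left(-9\right) = \frac{7626}{7}$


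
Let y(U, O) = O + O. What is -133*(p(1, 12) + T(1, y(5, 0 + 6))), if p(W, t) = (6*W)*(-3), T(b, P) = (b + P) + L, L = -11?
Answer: 2128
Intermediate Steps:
y(U, O) = 2*O
T(b, P) = -11 + P + b (T(b, P) = (b + P) - 11 = (P + b) - 11 = -11 + P + b)
p(W, t) = -18*W
-133*(p(1, 12) + T(1, y(5, 0 + 6))) = -133*(-18*1 + (-11 + 2*(0 + 6) + 1)) = -133*(-18 + (-11 + 2*6 + 1)) = -133*(-18 + (-11 + 12 + 1)) = -133*(-18 + 2) = -133*(-16) = 2128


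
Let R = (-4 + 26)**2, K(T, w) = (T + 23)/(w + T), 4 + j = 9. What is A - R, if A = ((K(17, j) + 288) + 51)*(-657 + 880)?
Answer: 830703/11 ≈ 75519.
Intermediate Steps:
j = 5 (j = -4 + 9 = 5)
K(T, w) = (23 + T)/(T + w)
A = 836027/11 (A = (((23 + 17)/(17 + 5) + 288) + 51)*(-657 + 880) = ((40/22 + 288) + 51)*223 = (((1/22)*40 + 288) + 51)*223 = ((20/11 + 288) + 51)*223 = (3188/11 + 51)*223 = (3749/11)*223 = 836027/11 ≈ 76003.)
R = 484 (R = 22**2 = 484)
A - R = 836027/11 - 1*484 = 836027/11 - 484 = 830703/11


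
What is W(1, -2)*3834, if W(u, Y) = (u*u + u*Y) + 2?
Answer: 3834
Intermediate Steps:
W(u, Y) = 2 + u² + Y*u (W(u, Y) = (u² + Y*u) + 2 = 2 + u² + Y*u)
W(1, -2)*3834 = (2 + 1² - 2*1)*3834 = (2 + 1 - 2)*3834 = 1*3834 = 3834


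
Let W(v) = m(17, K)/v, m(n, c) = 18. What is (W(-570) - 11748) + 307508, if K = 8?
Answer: 28097197/95 ≈ 2.9576e+5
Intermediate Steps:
W(v) = 18/v
(W(-570) - 11748) + 307508 = (18/(-570) - 11748) + 307508 = (18*(-1/570) - 11748) + 307508 = (-3/95 - 11748) + 307508 = -1116063/95 + 307508 = 28097197/95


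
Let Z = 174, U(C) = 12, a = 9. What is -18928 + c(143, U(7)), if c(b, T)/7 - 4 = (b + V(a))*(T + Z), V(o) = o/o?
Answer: 168588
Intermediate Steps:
V(o) = 1
c(b, T) = 28 + 7*(1 + b)*(174 + T) (c(b, T) = 28 + 7*((b + 1)*(T + 174)) = 28 + 7*((1 + b)*(174 + T)) = 28 + 7*(1 + b)*(174 + T))
-18928 + c(143, U(7)) = -18928 + (1246 + 7*12 + 1218*143 + 7*12*143) = -18928 + (1246 + 84 + 174174 + 12012) = -18928 + 187516 = 168588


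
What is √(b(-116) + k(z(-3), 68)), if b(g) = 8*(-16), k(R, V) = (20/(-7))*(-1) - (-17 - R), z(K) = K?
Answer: I*√5446/7 ≈ 10.542*I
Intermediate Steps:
k(R, V) = 139/7 + R (k(R, V) = (20*(-⅐))*(-1) + (17 + R) = -20/7*(-1) + (17 + R) = 20/7 + (17 + R) = 139/7 + R)
b(g) = -128
√(b(-116) + k(z(-3), 68)) = √(-128 + (139/7 - 3)) = √(-128 + 118/7) = √(-778/7) = I*√5446/7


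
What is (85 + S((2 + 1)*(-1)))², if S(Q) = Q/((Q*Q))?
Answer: 64516/9 ≈ 7168.4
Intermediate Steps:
S(Q) = 1/Q (S(Q) = Q/(Q²) = Q/Q² = 1/Q)
(85 + S((2 + 1)*(-1)))² = (85 + 1/((2 + 1)*(-1)))² = (85 + 1/(3*(-1)))² = (85 + 1/(-3))² = (85 - ⅓)² = (254/3)² = 64516/9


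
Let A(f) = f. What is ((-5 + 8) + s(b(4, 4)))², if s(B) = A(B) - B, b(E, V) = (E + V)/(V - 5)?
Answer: 9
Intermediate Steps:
b(E, V) = (E + V)/(-5 + V)
s(B) = 0 (s(B) = B - B = 0)
((-5 + 8) + s(b(4, 4)))² = ((-5 + 8) + 0)² = (3 + 0)² = 3² = 9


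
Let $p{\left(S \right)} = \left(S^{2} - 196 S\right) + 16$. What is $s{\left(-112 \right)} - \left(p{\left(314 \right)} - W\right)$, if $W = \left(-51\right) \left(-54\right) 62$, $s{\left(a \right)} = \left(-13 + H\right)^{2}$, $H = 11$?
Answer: $133684$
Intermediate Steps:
$s{\left(a \right)} = 4$ ($s{\left(a \right)} = \left(-13 + 11\right)^{2} = \left(-2\right)^{2} = 4$)
$W = 170748$ ($W = 2754 \cdot 62 = 170748$)
$p{\left(S \right)} = 16 + S^{2} - 196 S$
$s{\left(-112 \right)} - \left(p{\left(314 \right)} - W\right) = 4 - \left(\left(16 + 314^{2} - 61544\right) - 170748\right) = 4 - \left(\left(16 + 98596 - 61544\right) - 170748\right) = 4 - \left(37068 - 170748\right) = 4 - -133680 = 4 + 133680 = 133684$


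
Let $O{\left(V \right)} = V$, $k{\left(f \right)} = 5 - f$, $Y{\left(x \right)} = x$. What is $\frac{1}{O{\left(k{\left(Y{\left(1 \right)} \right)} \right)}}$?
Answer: $\frac{1}{4} \approx 0.25$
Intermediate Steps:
$\frac{1}{O{\left(k{\left(Y{\left(1 \right)} \right)} \right)}} = \frac{1}{5 - 1} = \frac{1}{4}$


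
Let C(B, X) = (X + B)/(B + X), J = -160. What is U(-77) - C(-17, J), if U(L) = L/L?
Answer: 0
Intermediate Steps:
C(B, X) = 1 (C(B, X) = (B + X)/(B + X) = 1)
U(L) = 1
U(-77) - C(-17, J) = 1 - 1*1 = 1 - 1 = 0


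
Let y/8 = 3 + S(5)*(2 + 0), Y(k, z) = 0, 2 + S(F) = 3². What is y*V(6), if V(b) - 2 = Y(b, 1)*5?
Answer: 272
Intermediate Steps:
S(F) = 7 (S(F) = -2 + 3² = -2 + 9 = 7)
V(b) = 2 (V(b) = 2 + 0*5 = 2 + 0 = 2)
y = 136 (y = 8*(3 + 7*(2 + 0)) = 8*(3 + 7*2) = 8*(3 + 14) = 8*17 = 136)
y*V(6) = 136*2 = 272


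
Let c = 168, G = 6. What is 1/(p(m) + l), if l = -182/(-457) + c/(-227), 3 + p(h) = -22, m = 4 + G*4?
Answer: -103739/2628937 ≈ -0.039460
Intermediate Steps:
m = 28 (m = 4 + 6*4 = 4 + 24 = 28)
p(h) = -25 (p(h) = -3 - 22 = -25)
l = -35462/103739 (l = -182/(-457) + 168/(-227) = -182*(-1/457) + 168*(-1/227) = 182/457 - 168/227 = -35462/103739 ≈ -0.34184)
1/(p(m) + l) = 1/(-25 - 35462/103739) = 1/(-2628937/103739) = -103739/2628937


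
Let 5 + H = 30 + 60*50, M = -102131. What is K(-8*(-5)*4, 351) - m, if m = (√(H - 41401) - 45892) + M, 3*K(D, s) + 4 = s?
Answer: 444416/3 - 6*I*√1066 ≈ 1.4814e+5 - 195.9*I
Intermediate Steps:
H = 3025 (H = -5 + (30 + 60*50) = -5 + (30 + 3000) = -5 + 3030 = 3025)
K(D, s) = -4/3 + s/3
m = -148023 + 6*I*√1066 (m = (√(3025 - 41401) - 45892) - 102131 = (√(-38376) - 45892) - 102131 = (6*I*√1066 - 45892) - 102131 = (-45892 + 6*I*√1066) - 102131 = -148023 + 6*I*√1066 ≈ -1.4802e+5 + 195.9*I)
K(-8*(-5)*4, 351) - m = (-4/3 + (⅓)*351) - (-148023 + 6*I*√1066) = (-4/3 + 117) + (148023 - 6*I*√1066) = 347/3 + (148023 - 6*I*√1066) = 444416/3 - 6*I*√1066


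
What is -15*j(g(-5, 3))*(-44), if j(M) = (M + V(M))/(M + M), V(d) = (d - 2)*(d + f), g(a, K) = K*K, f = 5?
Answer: 11770/3 ≈ 3923.3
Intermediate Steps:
g(a, K) = K**2
V(d) = (-2 + d)*(5 + d) (V(d) = (d - 2)*(d + 5) = (-2 + d)*(5 + d))
j(M) = (-10 + M**2 + 4*M)/(2*M) (j(M) = (M + (-10 + M**2 + 3*M))/(M + M) = (-10 + M**2 + 4*M)/((2*M)) = (-10 + M**2 + 4*M)*(1/(2*M)) = (-10 + M**2 + 4*M)/(2*M))
-15*j(g(-5, 3))*(-44) = -15*(2 + (1/2)*3**2 - 5/(3**2))*(-44) = -15*(2 + (1/2)*9 - 5/9)*(-44) = -15*(2 + 9/2 - 5*1/9)*(-44) = -15*(2 + 9/2 - 5/9)*(-44) = -15*107/18*(-44) = -535/6*(-44) = 11770/3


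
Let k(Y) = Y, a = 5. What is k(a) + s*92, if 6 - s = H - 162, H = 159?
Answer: 833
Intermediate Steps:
s = 9 (s = 6 - (159 - 162) = 6 - 1*(-3) = 6 + 3 = 9)
k(a) + s*92 = 5 + 9*92 = 5 + 828 = 833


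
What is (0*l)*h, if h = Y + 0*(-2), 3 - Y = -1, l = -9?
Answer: 0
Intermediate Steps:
Y = 4 (Y = 3 - 1*(-1) = 3 + 1 = 4)
h = 4 (h = 4 + 0*(-2) = 4 + 0 = 4)
(0*l)*h = (0*(-9))*4 = 0*4 = 0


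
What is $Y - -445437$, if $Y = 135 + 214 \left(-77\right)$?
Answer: $429094$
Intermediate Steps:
$Y = -16343$ ($Y = 135 - 16478 = -16343$)
$Y - -445437 = -16343 - -445437 = -16343 + 445437 = 429094$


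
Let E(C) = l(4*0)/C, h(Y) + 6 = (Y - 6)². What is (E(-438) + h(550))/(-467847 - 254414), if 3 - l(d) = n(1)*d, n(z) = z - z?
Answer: -43205779/105450106 ≈ -0.40973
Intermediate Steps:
h(Y) = -6 + (-6 + Y)² (h(Y) = -6 + (Y - 6)² = -6 + (-6 + Y)²)
n(z) = 0
l(d) = 3 (l(d) = 3 - 0*d = 3 - 1*0 = 3 + 0 = 3)
E(C) = 3/C
(E(-438) + h(550))/(-467847 - 254414) = (3/(-438) + (-6 + (-6 + 550)²))/(-467847 - 254414) = (3*(-1/438) + (-6 + 544²))/(-722261) = (-1/146 + (-6 + 295936))*(-1/722261) = (-1/146 + 295930)*(-1/722261) = (43205779/146)*(-1/722261) = -43205779/105450106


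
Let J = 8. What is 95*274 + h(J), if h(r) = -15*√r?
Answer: 26030 - 30*√2 ≈ 25988.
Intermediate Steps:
95*274 + h(J) = 95*274 - 30*√2 = 26030 - 30*√2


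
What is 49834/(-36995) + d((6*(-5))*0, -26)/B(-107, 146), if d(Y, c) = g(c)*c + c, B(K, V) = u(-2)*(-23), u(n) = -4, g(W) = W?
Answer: 9731011/1701770 ≈ 5.7182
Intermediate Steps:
B(K, V) = 92 (B(K, V) = -4*(-23) = 92)
d(Y, c) = c + c² (d(Y, c) = c*c + c = c² + c = c + c²)
49834/(-36995) + d((6*(-5))*0, -26)/B(-107, 146) = 49834/(-36995) - 26*(1 - 26)/92 = 49834*(-1/36995) - 26*(-25)*(1/92) = -49834/36995 + 650*(1/92) = -49834/36995 + 325/46 = 9731011/1701770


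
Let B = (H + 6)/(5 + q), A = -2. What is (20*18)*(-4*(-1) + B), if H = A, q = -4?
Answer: 2880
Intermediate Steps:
H = -2
B = 4 (B = (-2 + 6)/(5 - 4) = 4/1 = 4*1 = 4)
(20*18)*(-4*(-1) + B) = (20*18)*(-4*(-1) + 4) = 360*(4 + 4) = 360*8 = 2880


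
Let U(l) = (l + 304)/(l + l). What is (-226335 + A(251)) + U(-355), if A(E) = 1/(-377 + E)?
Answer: -5061980846/22365 ≈ -2.2634e+5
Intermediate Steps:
U(l) = (304 + l)/(2*l) (U(l) = (304 + l)/((2*l)) = (304 + l)*(1/(2*l)) = (304 + l)/(2*l))
(-226335 + A(251)) + U(-355) = (-226335 + 1/(-377 + 251)) + (½)*(304 - 355)/(-355) = (-226335 + 1/(-126)) + (½)*(-1/355)*(-51) = (-226335 - 1/126) + 51/710 = -28518211/126 + 51/710 = -5061980846/22365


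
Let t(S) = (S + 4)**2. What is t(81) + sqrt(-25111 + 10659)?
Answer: 7225 + 2*I*sqrt(3613) ≈ 7225.0 + 120.22*I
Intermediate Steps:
t(S) = (4 + S)**2
t(81) + sqrt(-25111 + 10659) = (4 + 81)**2 + sqrt(-25111 + 10659) = 85**2 + sqrt(-14452) = 7225 + 2*I*sqrt(3613)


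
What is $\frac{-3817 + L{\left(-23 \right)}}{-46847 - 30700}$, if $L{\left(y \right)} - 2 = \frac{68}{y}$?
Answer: $\frac{29271}{594527} \approx 0.049234$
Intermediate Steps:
$L{\left(y \right)} = 2 + \frac{68}{y}$
$\frac{-3817 + L{\left(-23 \right)}}{-46847 - 30700} = \frac{-3817 + \left(2 + \frac{68}{-23}\right)}{-46847 - 30700} = \frac{-3817 + \left(2 + 68 \left(- \frac{1}{23}\right)\right)}{-77547} = \left(-3817 + \left(2 - \frac{68}{23}\right)\right) \left(- \frac{1}{77547}\right) = \left(-3817 - \frac{22}{23}\right) \left(- \frac{1}{77547}\right) = \left(- \frac{87813}{23}\right) \left(- \frac{1}{77547}\right) = \frac{29271}{594527}$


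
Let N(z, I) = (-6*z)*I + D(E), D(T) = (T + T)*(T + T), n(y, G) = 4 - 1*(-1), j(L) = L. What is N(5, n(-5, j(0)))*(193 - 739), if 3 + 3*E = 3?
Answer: 81900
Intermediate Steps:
n(y, G) = 5 (n(y, G) = 4 + 1 = 5)
E = 0 (E = -1 + (⅓)*3 = -1 + 1 = 0)
D(T) = 4*T² (D(T) = (2*T)*(2*T) = 4*T²)
N(z, I) = -6*I*z (N(z, I) = (-6*z)*I + 4*0² = -6*I*z + 4*0 = -6*I*z + 0 = -6*I*z)
N(5, n(-5, j(0)))*(193 - 739) = (-6*5*5)*(193 - 739) = -150*(-546) = 81900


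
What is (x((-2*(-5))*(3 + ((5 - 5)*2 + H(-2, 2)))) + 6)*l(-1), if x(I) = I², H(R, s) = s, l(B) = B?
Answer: -2506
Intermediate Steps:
(x((-2*(-5))*(3 + ((5 - 5)*2 + H(-2, 2)))) + 6)*l(-1) = (((-2*(-5))*(3 + ((5 - 5)*2 + 2)))² + 6)*(-1) = ((10*(3 + (0*2 + 2)))² + 6)*(-1) = ((10*(3 + (0 + 2)))² + 6)*(-1) = ((10*(3 + 2))² + 6)*(-1) = ((10*5)² + 6)*(-1) = (50² + 6)*(-1) = (2500 + 6)*(-1) = 2506*(-1) = -2506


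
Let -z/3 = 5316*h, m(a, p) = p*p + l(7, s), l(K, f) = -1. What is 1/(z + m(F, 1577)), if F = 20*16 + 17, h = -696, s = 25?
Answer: 1/13586736 ≈ 7.3601e-8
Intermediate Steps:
F = 337 (F = 320 + 17 = 337)
m(a, p) = -1 + p**2 (m(a, p) = p*p - 1 = p**2 - 1 = -1 + p**2)
z = 11099808 (z = -15948*(-696) = -3*(-3699936) = 11099808)
1/(z + m(F, 1577)) = 1/(11099808 + (-1 + 1577**2)) = 1/(11099808 + (-1 + 2486929)) = 1/(11099808 + 2486928) = 1/13586736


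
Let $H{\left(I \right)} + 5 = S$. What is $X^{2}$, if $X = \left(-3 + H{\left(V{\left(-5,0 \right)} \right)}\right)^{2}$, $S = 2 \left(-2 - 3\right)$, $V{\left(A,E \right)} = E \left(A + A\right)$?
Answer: $104976$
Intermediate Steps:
$V{\left(A,E \right)} = 2 A E$ ($V{\left(A,E \right)} = E 2 A = 2 A E$)
$S = -10$ ($S = 2 \left(-5\right) = -10$)
$H{\left(I \right)} = -15$ ($H{\left(I \right)} = -5 - 10 = -15$)
$X = 324$ ($X = \left(-3 - 15\right)^{2} = \left(-18\right)^{2} = 324$)
$X^{2} = 324^{2} = 104976$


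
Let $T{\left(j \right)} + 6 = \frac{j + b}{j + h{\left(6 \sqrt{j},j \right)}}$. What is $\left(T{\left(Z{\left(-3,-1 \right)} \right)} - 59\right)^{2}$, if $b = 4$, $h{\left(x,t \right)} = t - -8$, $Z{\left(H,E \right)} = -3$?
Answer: $\frac{16641}{4} \approx 4160.3$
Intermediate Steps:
$h{\left(x,t \right)} = 8 + t$ ($h{\left(x,t \right)} = t + 8 = 8 + t$)
$T{\left(j \right)} = -6 + \frac{4 + j}{8 + 2 j}$ ($T{\left(j \right)} = -6 + \frac{j + 4}{j + \left(8 + j\right)} = -6 + \frac{4 + j}{8 + 2 j}$)
$\left(T{\left(Z{\left(-3,-1 \right)} \right)} - 59\right)^{2} = \left(- \frac{11}{2} - 59\right)^{2} = \left(- \frac{129}{2}\right)^{2} = \frac{16641}{4}$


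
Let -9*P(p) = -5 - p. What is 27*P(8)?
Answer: 39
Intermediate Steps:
P(p) = 5/9 + p/9 (P(p) = -(-5 - p)/9 = 5/9 + p/9)
27*P(8) = 27*(5/9 + (⅑)*8) = 27*(5/9 + 8/9) = 27*(13/9) = 39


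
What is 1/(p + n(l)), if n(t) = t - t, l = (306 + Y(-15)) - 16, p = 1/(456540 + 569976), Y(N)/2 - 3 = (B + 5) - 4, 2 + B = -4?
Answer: 1026516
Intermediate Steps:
B = -6 (B = -2 - 4 = -6)
Y(N) = -4 (Y(N) = 6 + 2*((-6 + 5) - 4) = 6 + 2*(-1 - 4) = 6 + 2*(-5) = 6 - 10 = -4)
p = 1/1026516 ≈ 9.7417e-7
l = 286 (l = (306 - 4) - 16 = 302 - 16 = 286)
n(t) = 0
1/(p + n(l)) = 1/(1/1026516 + 0) = 1/(1/1026516) = 1026516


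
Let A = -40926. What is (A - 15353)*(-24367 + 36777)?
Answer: -698422390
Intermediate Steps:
(A - 15353)*(-24367 + 36777) = (-40926 - 15353)*(-24367 + 36777) = -56279*12410 = -698422390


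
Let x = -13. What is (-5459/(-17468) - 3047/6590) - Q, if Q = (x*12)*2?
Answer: 17949177627/57557060 ≈ 311.85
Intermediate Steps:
Q = -312 (Q = -13*12*2 = -156*2 = -312)
(-5459/(-17468) - 3047/6590) - Q = (-5459/(-17468) - 3047/6590) - 1*(-312) = (-5459*(-1/17468) - 3047*1/6590) + 312 = (5459/17468 - 3047/6590) + 312 = -8625093/57557060 + 312 = 17949177627/57557060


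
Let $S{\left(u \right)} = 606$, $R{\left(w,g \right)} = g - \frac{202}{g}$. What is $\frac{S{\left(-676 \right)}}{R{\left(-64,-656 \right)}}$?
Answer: $- \frac{66256}{71689} \approx -0.92421$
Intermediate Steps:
$\frac{S{\left(-676 \right)}}{R{\left(-64,-656 \right)}} = \frac{606}{-656 - \frac{202}{-656}} = \frac{606}{-656 - - \frac{101}{328}} = \frac{606}{-656 + \frac{101}{328}} = \frac{606}{- \frac{215067}{328}} = 606 \left(- \frac{328}{215067}\right) = - \frac{66256}{71689}$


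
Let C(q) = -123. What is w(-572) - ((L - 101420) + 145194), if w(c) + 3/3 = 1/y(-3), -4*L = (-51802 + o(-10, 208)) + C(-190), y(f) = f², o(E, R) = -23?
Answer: -510857/9 ≈ -56762.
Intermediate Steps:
L = 12987 (L = -((-51802 - 23) - 123)/4 = -(-51825 - 123)/4 = -¼*(-51948) = 12987)
w(c) = -8/9 (w(c) = -1 + 1/((-3)²) = -1 + 1/9 = -1 + ⅑ = -8/9)
w(-572) - ((L - 101420) + 145194) = -8/9 - ((12987 - 101420) + 145194) = -8/9 - (-88433 + 145194) = -8/9 - 1*56761 = -8/9 - 56761 = -510857/9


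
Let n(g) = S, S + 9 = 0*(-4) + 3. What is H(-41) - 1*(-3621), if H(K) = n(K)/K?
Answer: 148467/41 ≈ 3621.1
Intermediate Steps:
S = -6 (S = -9 + (0*(-4) + 3) = -9 + (0 + 3) = -9 + 3 = -6)
n(g) = -6
H(K) = -6/K
H(-41) - 1*(-3621) = -6/(-41) - 1*(-3621) = -6*(-1/41) + 3621 = 6/41 + 3621 = 148467/41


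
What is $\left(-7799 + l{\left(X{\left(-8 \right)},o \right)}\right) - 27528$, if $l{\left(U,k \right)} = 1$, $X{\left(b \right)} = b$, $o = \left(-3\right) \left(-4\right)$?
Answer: $-35326$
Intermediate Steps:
$o = 12$
$\left(-7799 + l{\left(X{\left(-8 \right)},o \right)}\right) - 27528 = \left(-7799 + 1\right) - 27528 = -7798 - 27528 = -35326$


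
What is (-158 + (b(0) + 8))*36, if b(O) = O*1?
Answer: -5400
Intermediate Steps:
b(O) = O
(-158 + (b(0) + 8))*36 = (-158 + (0 + 8))*36 = (-158 + 8)*36 = -150*36 = -5400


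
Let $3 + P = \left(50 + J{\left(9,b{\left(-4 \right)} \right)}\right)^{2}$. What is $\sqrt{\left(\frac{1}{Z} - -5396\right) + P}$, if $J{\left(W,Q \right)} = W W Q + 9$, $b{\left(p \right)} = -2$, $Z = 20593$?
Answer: $\frac{\sqrt{6785994547891}}{20593} \approx 126.5$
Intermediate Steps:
$J{\left(W,Q \right)} = 9 + Q W^{2}$ ($J{\left(W,Q \right)} = W^{2} Q + 9 = Q W^{2} + 9 = 9 + Q W^{2}$)
$P = 10606$ ($P = -3 + \left(50 + \left(9 - 2 \cdot 9^{2}\right)\right)^{2} = -3 + \left(50 + \left(9 - 162\right)\right)^{2} = -3 + \left(50 - 153\right)^{2} = -3 + \left(-103\right)^{2} = -3 + 10609 = 10606$)
$\sqrt{\left(\frac{1}{Z} - -5396\right) + P} = \sqrt{\left(\frac{1}{20593} - -5396\right) + 10606} = \sqrt{\left(\frac{1}{20593} + 5396\right) + 10606} = \sqrt{\frac{111119829}{20593} + 10606} = \sqrt{\frac{329529187}{20593}} = \frac{\sqrt{6785994547891}}{20593}$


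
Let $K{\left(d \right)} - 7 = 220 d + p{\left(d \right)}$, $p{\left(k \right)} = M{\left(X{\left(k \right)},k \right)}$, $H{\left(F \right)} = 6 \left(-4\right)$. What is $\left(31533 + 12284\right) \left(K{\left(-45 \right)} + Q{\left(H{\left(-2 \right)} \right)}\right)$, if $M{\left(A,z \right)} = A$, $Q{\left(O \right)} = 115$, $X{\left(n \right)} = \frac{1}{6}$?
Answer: $- \frac{2570611939}{6} \approx -4.2844 \cdot 10^{8}$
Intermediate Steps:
$H{\left(F \right)} = -24$
$X{\left(n \right)} = \frac{1}{6}$
$p{\left(k \right)} = \frac{1}{6}$
$K{\left(d \right)} = \frac{43}{6} + 220 d$ ($K{\left(d \right)} = 7 + \left(220 d + \frac{1}{6}\right) = 7 + \left(\frac{1}{6} + 220 d\right) = \frac{43}{6} + 220 d$)
$\left(31533 + 12284\right) \left(K{\left(-45 \right)} + Q{\left(H{\left(-2 \right)} \right)}\right) = \left(31533 + 12284\right) \left(\left(\frac{43}{6} + 220 \left(-45\right)\right) + 115\right) = 43817 \left(\left(\frac{43}{6} - 9900\right) + 115\right) = 43817 \left(- \frac{59357}{6} + 115\right) = 43817 \left(- \frac{58667}{6}\right) = - \frac{2570611939}{6}$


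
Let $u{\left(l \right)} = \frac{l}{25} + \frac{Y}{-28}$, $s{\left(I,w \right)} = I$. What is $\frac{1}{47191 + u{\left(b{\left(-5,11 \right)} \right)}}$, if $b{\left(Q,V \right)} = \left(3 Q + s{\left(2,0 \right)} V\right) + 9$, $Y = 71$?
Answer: $\frac{700}{33032373} \approx 2.1191 \cdot 10^{-5}$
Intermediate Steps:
$b{\left(Q,V \right)} = 9 + 2 V + 3 Q$ ($b{\left(Q,V \right)} = \left(3 Q + 2 V\right) + 9 = \left(2 V + 3 Q\right) + 9 = 9 + 2 V + 3 Q$)
$u{\left(l \right)} = - \frac{71}{28} + \frac{l}{25}$ ($u{\left(l \right)} = \frac{l}{25} + \frac{71}{-28} = l \frac{1}{25} + 71 \left(- \frac{1}{28}\right) = \frac{l}{25} - \frac{71}{28} = - \frac{71}{28} + \frac{l}{25}$)
$\frac{1}{47191 + u{\left(b{\left(-5,11 \right)} \right)}} = \frac{1}{47191 - \left(\frac{71}{28} - \frac{9 + 2 \cdot 11 + 3 \left(-5\right)}{25}\right)} = \frac{1}{47191 - \left(\frac{71}{28} - \frac{9 + 22 - 15}{25}\right)} = \frac{1}{47191 + \left(- \frac{71}{28} + \frac{1}{25} \cdot 16\right)} = \frac{1}{47191 + \left(- \frac{71}{28} + \frac{16}{25}\right)} = \frac{1}{47191 - \frac{1327}{700}} = \frac{1}{\frac{33032373}{700}} = \frac{700}{33032373}$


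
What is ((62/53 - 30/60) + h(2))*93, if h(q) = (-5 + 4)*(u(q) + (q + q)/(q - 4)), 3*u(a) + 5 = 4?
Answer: 29605/106 ≈ 279.29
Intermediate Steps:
u(a) = -1/3 (u(a) = -5/3 + (1/3)*4 = -5/3 + 4/3 = -1/3)
h(q) = 1/3 - 2*q/(-4 + q) (h(q) = (-5 + 4)*(-1/3 + (q + q)/(q - 4)) = -(-1/3 + (2*q)/(-4 + q)) = -(-1/3 + 2*q/(-4 + q)) = 1/3 - 2*q/(-4 + q))
((62/53 - 30/60) + h(2))*93 = ((62/53 - 30/60) + (-4 - 5*2)/(3*(-4 + 2)))*93 = ((62*(1/53) - 30*1/60) + (1/3)*(-4 - 10)/(-2))*93 = ((62/53 - 1/2) + (1/3)*(-1/2)*(-14))*93 = (71/106 + 7/3)*93 = (955/318)*93 = 29605/106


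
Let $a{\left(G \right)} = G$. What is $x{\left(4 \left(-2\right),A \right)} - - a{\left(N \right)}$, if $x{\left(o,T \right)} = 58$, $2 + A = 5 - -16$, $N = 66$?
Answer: $124$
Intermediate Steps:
$A = 19$ ($A = -2 + \left(5 - -16\right) = -2 + \left(5 + 16\right) = -2 + 21 = 19$)
$x{\left(4 \left(-2\right),A \right)} - - a{\left(N \right)} = 58 - \left(-1\right) 66 = 58 - -66 = 58 + 66 = 124$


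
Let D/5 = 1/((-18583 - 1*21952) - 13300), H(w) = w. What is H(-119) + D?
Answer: -1281274/10767 ≈ -119.00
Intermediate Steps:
D = -1/10767 (D = 5/((-18583 - 1*21952) - 13300) = 5/((-18583 - 21952) - 13300) = 5/(-40535 - 13300) = 5/(-53835) = 5*(-1/53835) = -1/10767 ≈ -9.2876e-5)
H(-119) + D = -119 - 1/10767 = -1281274/10767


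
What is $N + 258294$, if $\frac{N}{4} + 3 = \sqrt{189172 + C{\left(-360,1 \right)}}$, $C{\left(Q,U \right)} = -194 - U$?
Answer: $258282 + 4 \sqrt{188977} \approx 2.6002 \cdot 10^{5}$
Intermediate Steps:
$N = -12 + 4 \sqrt{188977}$ ($N = -12 + 4 \sqrt{189172 - 195} = -12 + 4 \sqrt{188977} \approx 1726.9$)
$N + 258294 = \left(-12 + 4 \sqrt{188977}\right) + 258294 = 258282 + 4 \sqrt{188977}$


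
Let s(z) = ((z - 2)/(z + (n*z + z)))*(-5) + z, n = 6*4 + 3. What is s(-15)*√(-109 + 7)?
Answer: -1322*I*√102/87 ≈ -153.47*I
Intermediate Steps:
n = 27 (n = 24 + 3 = 27)
s(z) = z - 5*(-2 + z)/(29*z) (s(z) = ((z - 2)/(z + (27*z + z)))*(-5) + z = ((-2 + z)/(z + 28*z))*(-5) + z = ((-2 + z)/((29*z)))*(-5) + z = ((-2 + z)*(1/(29*z)))*(-5) + z = ((-2 + z)/(29*z))*(-5) + z = -5*(-2 + z)/(29*z) + z = z - 5*(-2 + z)/(29*z))
s(-15)*√(-109 + 7) = (-5/29 - 15 + (10/29)/(-15))*√(-109 + 7) = (-5/29 - 15 + (10/29)*(-1/15))*√(-102) = (-5/29 - 15 - 2/87)*(I*√102) = -1322*I*√102/87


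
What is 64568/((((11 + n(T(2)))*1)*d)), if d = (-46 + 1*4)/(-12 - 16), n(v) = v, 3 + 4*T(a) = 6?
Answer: 516544/141 ≈ 3663.4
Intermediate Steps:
T(a) = 3/4 (T(a) = -3/4 + (1/4)*6 = -3/4 + 3/2 = 3/4)
d = 3/2 (d = (-46 + 4)/(-28) = -42*(-1/28) = 3/2 ≈ 1.5000)
64568/((((11 + n(T(2)))*1)*d)) = 64568/((((11 + 3/4)*1)*(3/2))) = 64568/((((47/4)*1)*(3/2))) = 64568/(((47/4)*(3/2))) = 64568/(141/8) = 64568*(8/141) = 516544/141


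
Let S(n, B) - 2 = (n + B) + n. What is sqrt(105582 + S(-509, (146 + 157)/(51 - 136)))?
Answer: sqrt(755463595)/85 ≈ 323.36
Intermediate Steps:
S(n, B) = 2 + B + 2*n (S(n, B) = 2 + ((n + B) + n) = 2 + ((B + n) + n) = 2 + (B + 2*n) = 2 + B + 2*n)
sqrt(105582 + S(-509, (146 + 157)/(51 - 136))) = sqrt(105582 + (2 + (146 + 157)/(51 - 136) + 2*(-509))) = sqrt(105582 + (2 + 303/(-85) - 1018)) = sqrt(105582 + (2 + 303*(-1/85) - 1018)) = sqrt(105582 + (2 - 303/85 - 1018)) = sqrt(105582 - 86663/85) = sqrt(8887807/85) = sqrt(755463595)/85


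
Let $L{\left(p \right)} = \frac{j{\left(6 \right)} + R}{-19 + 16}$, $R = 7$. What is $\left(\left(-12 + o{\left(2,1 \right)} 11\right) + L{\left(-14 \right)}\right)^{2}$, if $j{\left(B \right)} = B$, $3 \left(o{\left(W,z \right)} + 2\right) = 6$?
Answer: $\frac{2401}{9} \approx 266.78$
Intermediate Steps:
$o{\left(W,z \right)} = 0$ ($o{\left(W,z \right)} = -2 + \frac{1}{3} \cdot 6 = -2 + 2 = 0$)
$L{\left(p \right)} = - \frac{13}{3}$ ($L{\left(p \right)} = \frac{6 + 7}{-19 + 16} = \frac{13}{-3} = 13 \left(- \frac{1}{3}\right) = - \frac{13}{3}$)
$\left(\left(-12 + o{\left(2,1 \right)} 11\right) + L{\left(-14 \right)}\right)^{2} = \left(\left(-12 + 0 \cdot 11\right) - \frac{13}{3}\right)^{2} = \left(\left(-12 + 0\right) - \frac{13}{3}\right)^{2} = \left(-12 - \frac{13}{3}\right)^{2} = \left(- \frac{49}{3}\right)^{2} = \frac{2401}{9}$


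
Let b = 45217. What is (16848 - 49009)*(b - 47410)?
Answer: 70529073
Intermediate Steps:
(16848 - 49009)*(b - 47410) = (16848 - 49009)*(45217 - 47410) = -32161*(-2193) = 70529073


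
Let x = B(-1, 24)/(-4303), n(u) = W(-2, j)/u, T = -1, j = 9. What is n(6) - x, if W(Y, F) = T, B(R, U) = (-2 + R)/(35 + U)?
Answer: -253895/1523262 ≈ -0.16668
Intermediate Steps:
B(R, U) = (-2 + R)/(35 + U)
W(Y, F) = -1
n(u) = -1/u
x = 3/253877 (x = ((-2 - 1)/(35 + 24))/(-4303) = (-3/59)*(-1/4303) = ((1/59)*(-3))*(-1/4303) = -3/59*(-1/4303) = 3/253877 ≈ 1.1817e-5)
n(6) - x = -1/6 - 1*3/253877 = -1*⅙ - 3/253877 = -⅙ - 3/253877 = -253895/1523262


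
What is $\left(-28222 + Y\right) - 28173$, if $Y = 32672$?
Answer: $-23723$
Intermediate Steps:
$\left(-28222 + Y\right) - 28173 = \left(-28222 + 32672\right) - 28173 = 4450 - 28173 = -23723$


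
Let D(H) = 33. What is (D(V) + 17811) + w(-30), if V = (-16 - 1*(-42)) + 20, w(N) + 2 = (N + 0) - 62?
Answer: 17750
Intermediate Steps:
w(N) = -64 + N (w(N) = -2 + ((N + 0) - 62) = -2 + (N - 62) = -2 + (-62 + N) = -64 + N)
V = 46 (V = (-16 + 42) + 20 = 26 + 20 = 46)
(D(V) + 17811) + w(-30) = (33 + 17811) + (-64 - 30) = 17844 - 94 = 17750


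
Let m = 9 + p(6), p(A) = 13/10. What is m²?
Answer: 10609/100 ≈ 106.09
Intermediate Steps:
p(A) = 13/10 (p(A) = 13*(⅒) = 13/10)
m = 103/10 (m = 9 + 13/10 = 103/10 ≈ 10.300)
m² = (103/10)² = 10609/100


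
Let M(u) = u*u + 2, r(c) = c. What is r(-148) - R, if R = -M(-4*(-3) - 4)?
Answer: -82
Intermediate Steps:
M(u) = 2 + u² (M(u) = u² + 2 = 2 + u²)
R = -66 (R = -(2 + (-4*(-3) - 4)²) = -(2 + (12 - 4)²) = -(2 + 8²) = -(2 + 64) = -1*66 = -66)
r(-148) - R = -148 - 1*(-66) = -148 + 66 = -82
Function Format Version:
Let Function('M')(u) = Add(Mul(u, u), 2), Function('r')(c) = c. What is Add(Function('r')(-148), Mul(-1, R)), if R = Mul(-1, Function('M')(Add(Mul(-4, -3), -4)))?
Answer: -82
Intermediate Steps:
Function('M')(u) = Add(2, Pow(u, 2)) (Function('M')(u) = Add(Pow(u, 2), 2) = Add(2, Pow(u, 2)))
R = -66 (R = Mul(-1, Add(2, Pow(Add(Mul(-4, -3), -4), 2))) = Mul(-1, Add(2, Pow(Add(12, -4), 2))) = Mul(-1, Add(2, Pow(8, 2))) = Mul(-1, Add(2, 64)) = Mul(-1, 66) = -66)
Add(Function('r')(-148), Mul(-1, R)) = Add(-148, Mul(-1, -66)) = Add(-148, 66) = -82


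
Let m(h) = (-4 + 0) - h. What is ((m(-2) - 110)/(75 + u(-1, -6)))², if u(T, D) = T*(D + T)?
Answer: 3136/1681 ≈ 1.8656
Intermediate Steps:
m(h) = -4 - h
((m(-2) - 110)/(75 + u(-1, -6)))² = (((-4 - 1*(-2)) - 110)/(75 - (-6 - 1)))² = (((-4 + 2) - 110)/(75 - 1*(-7)))² = ((-2 - 110)/(75 + 7))² = (-112/82)² = (-112*1/82)² = (-56/41)² = 3136/1681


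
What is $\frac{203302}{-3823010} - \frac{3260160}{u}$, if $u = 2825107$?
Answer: $- \frac{6518987092457}{5400206156035} \approx -1.2072$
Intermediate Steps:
$\frac{203302}{-3823010} - \frac{3260160}{u} = \frac{203302}{-3823010} - \frac{3260160}{2825107} = 203302 \left(- \frac{1}{3823010}\right) - \frac{3260160}{2825107} = - \frac{101651}{1911505} - \frac{3260160}{2825107} = - \frac{6518987092457}{5400206156035}$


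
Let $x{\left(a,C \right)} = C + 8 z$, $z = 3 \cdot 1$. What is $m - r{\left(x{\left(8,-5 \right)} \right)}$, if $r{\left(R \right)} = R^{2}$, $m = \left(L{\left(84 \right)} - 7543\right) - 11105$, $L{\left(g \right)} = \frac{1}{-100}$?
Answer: $- \frac{1900901}{100} \approx -19009.0$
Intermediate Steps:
$z = 3$
$L{\left(g \right)} = - \frac{1}{100}$
$x{\left(a,C \right)} = 24 + C$ ($x{\left(a,C \right)} = C + 8 \cdot 3 = C + 24 = 24 + C$)
$m = - \frac{1864801}{100}$ ($m = \left(- \frac{1}{100} - 7543\right) - 11105 = - \frac{754301}{100} - 11105 = - \frac{1864801}{100} \approx -18648.0$)
$m - r{\left(x{\left(8,-5 \right)} \right)} = - \frac{1864801}{100} - \left(24 - 5\right)^{2} = - \frac{1864801}{100} - 19^{2} = - \frac{1864801}{100} - 361 = - \frac{1900901}{100}$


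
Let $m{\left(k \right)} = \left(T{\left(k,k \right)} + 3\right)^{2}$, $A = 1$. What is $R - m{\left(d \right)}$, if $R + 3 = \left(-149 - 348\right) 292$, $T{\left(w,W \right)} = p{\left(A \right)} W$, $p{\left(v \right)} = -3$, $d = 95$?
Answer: $-224651$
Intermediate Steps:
$T{\left(w,W \right)} = - 3 W$
$m{\left(k \right)} = \left(3 - 3 k\right)^{2}$ ($m{\left(k \right)} = \left(- 3 k + 3\right)^{2} = \left(3 - 3 k\right)^{2}$)
$R = -145127$ ($R = -3 + \left(-149 - 348\right) 292 = -3 - 145124 = -145127$)
$R - m{\left(d \right)} = -145127 - 9 \left(1 - 95\right)^{2} = -145127 - 9 \left(-94\right)^{2} = -145127 - 9 \cdot 8836 = -145127 - 79524 = -224651$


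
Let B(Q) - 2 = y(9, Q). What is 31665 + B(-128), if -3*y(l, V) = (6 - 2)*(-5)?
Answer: 95021/3 ≈ 31674.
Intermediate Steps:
y(l, V) = 20/3 (y(l, V) = -(6 - 2)*(-5)/3 = -4*(-5)/3 = -⅓*(-20) = 20/3)
B(Q) = 26/3 (B(Q) = 2 + 20/3 = 26/3)
31665 + B(-128) = 31665 + 26/3 = 95021/3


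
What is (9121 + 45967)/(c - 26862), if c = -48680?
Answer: -27544/37771 ≈ -0.72924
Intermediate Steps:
(9121 + 45967)/(c - 26862) = (9121 + 45967)/(-48680 - 26862) = 55088/(-75542) = 55088*(-1/75542) = -27544/37771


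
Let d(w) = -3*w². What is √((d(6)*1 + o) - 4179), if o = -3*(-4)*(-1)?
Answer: I*√4299 ≈ 65.567*I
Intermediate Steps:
o = -12 (o = 12*(-1) = -12)
√((d(6)*1 + o) - 4179) = √((-3*6²*1 - 12) - 4179) = √((-3*36*1 - 12) - 4179) = √((-108*1 - 12) - 4179) = √((-108 - 12) - 4179) = √(-120 - 4179) = √(-4299) = I*√4299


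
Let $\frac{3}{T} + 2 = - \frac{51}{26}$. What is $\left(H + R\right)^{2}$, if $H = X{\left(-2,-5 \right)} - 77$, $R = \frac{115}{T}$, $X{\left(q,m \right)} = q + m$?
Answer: $\frac{338449609}{6084} \approx 55629.0$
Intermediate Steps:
$T = - \frac{78}{103}$ ($T = \frac{3}{-2 - \frac{51}{26}} = \frac{3}{- \frac{103}{26}} = 3 \left(- \frac{26}{103}\right) = - \frac{78}{103} \approx -0.75728$)
$X{\left(q,m \right)} = m + q$
$R = - \frac{11845}{78}$ ($R = \frac{115}{- \frac{78}{103}} = 115 \left(- \frac{103}{78}\right) = - \frac{11845}{78} \approx -151.86$)
$H = -84$ ($H = \left(-5 - 2\right) - 77 = -7 - 77 = -84$)
$\left(H + R\right)^{2} = \left(-84 - \frac{11845}{78}\right)^{2} = \left(- \frac{18397}{78}\right)^{2} = \frac{338449609}{6084}$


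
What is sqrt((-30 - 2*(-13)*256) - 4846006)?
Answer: 2*I*sqrt(1209845) ≈ 2199.9*I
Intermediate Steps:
sqrt((-30 - 2*(-13)*256) - 4846006) = sqrt((-30 + 26*256) - 4846006) = sqrt((-30 + 6656) - 4846006) = sqrt(6626 - 4846006) = sqrt(-4839380) = 2*I*sqrt(1209845)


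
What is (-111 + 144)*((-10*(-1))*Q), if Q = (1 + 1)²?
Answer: 1320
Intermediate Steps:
Q = 4 (Q = 2² = 4)
(-111 + 144)*((-10*(-1))*Q) = (-111 + 144)*(-10*(-1)*4) = 33*(10*4) = 33*40 = 1320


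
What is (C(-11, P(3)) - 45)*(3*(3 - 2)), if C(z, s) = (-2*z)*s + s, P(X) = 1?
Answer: -66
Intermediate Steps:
C(z, s) = s - 2*s*z (C(z, s) = -2*s*z + s = s - 2*s*z)
(C(-11, P(3)) - 45)*(3*(3 - 2)) = (1*(1 - 2*(-11)) - 45)*(3*(3 - 2)) = (1*(1 + 22) - 45)*(3*1) = (1*23 - 45)*3 = (23 - 45)*3 = -22*3 = -66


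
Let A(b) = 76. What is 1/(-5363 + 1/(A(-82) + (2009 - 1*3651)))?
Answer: -1566/8398459 ≈ -0.00018646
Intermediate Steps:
1/(-5363 + 1/(A(-82) + (2009 - 1*3651))) = 1/(-5363 + 1/(76 + (2009 - 1*3651))) = 1/(-5363 + 1/(76 + (2009 - 3651))) = 1/(-5363 + 1/(76 - 1642)) = 1/(-5363 + 1/(-1566)) = 1/(-5363 - 1/1566) = 1/(-8398459/1566) = -1566/8398459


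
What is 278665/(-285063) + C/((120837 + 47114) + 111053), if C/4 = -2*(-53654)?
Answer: 11152377989/19883429313 ≈ 0.56089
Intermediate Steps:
C = 429232 (C = 4*(-2*(-53654)) = 4*107308 = 429232)
278665/(-285063) + C/((120837 + 47114) + 111053) = 278665/(-285063) + 429232/((120837 + 47114) + 111053) = 278665*(-1/285063) + 429232/(167951 + 111053) = -278665/285063 + 429232/279004 = -278665/285063 + 429232*(1/279004) = -278665/285063 + 107308/69751 = 11152377989/19883429313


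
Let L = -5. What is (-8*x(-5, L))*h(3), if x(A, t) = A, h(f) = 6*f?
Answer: 720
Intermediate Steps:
(-8*x(-5, L))*h(3) = (-8*(-5))*(6*3) = 40*18 = 720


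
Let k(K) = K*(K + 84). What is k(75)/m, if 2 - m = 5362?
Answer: -2385/1072 ≈ -2.2248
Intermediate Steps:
k(K) = K*(84 + K)
m = -5360 (m = 2 - 1*5362 = 2 - 5362 = -5360)
k(75)/m = (75*(84 + 75))/(-5360) = (75*159)*(-1/5360) = 11925*(-1/5360) = -2385/1072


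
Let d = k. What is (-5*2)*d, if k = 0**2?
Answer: 0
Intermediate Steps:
k = 0
d = 0
(-5*2)*d = -5*2*0 = -10*0 = 0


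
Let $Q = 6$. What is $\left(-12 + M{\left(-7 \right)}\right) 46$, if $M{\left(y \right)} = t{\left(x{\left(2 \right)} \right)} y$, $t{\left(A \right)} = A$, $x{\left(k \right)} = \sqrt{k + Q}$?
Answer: $-552 - 644 \sqrt{2} \approx -1462.8$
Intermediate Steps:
$x{\left(k \right)} = \sqrt{6 + k}$ ($x{\left(k \right)} = \sqrt{k + 6} = \sqrt{6 + k}$)
$M{\left(y \right)} = 2 y \sqrt{2}$ ($M{\left(y \right)} = \sqrt{6 + 2} y = \sqrt{8} y = 2 \sqrt{2} y = 2 y \sqrt{2}$)
$\left(-12 + M{\left(-7 \right)}\right) 46 = \left(-12 + 2 \left(-7\right) \sqrt{2}\right) 46 = \left(-12 - 14 \sqrt{2}\right) 46 = -552 - 644 \sqrt{2}$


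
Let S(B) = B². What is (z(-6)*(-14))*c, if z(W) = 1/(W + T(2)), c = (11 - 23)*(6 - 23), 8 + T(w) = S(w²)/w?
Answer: 476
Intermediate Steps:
T(w) = -8 + w³ (T(w) = -8 + (w²)²/w = -8 + w⁴/w = -8 + w³)
c = 204 (c = -12*(-17) = 204)
z(W) = 1/W (z(W) = 1/(W + (-8 + 2³)) = 1/(W + (-8 + 8)) = 1/(W + 0) = 1/W)
(z(-6)*(-14))*c = (-14/(-6))*204 = -⅙*(-14)*204 = (7/3)*204 = 476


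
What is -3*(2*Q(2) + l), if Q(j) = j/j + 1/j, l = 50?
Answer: -159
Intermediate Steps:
Q(j) = 1 + 1/j
-3*(2*Q(2) + l) = -3*(2*((1 + 2)/2) + 50) = -3*(2*((½)*3) + 50) = -3*(2*(3/2) + 50) = -3*(3 + 50) = -3*53 = -159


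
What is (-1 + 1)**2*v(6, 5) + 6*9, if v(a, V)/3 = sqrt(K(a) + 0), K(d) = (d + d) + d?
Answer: 54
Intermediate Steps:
K(d) = 3*d (K(d) = 2*d + d = 3*d)
v(a, V) = 3*sqrt(3)*sqrt(a) (v(a, V) = 3*sqrt(3*a + 0) = 3*sqrt(3*a) = 3*(sqrt(3)*sqrt(a)) = 3*sqrt(3)*sqrt(a))
(-1 + 1)**2*v(6, 5) + 6*9 = (-1 + 1)**2*(3*sqrt(3)*sqrt(6)) + 6*9 = 0**2*(9*sqrt(2)) + 54 = 0*(9*sqrt(2)) + 54 = 0 + 54 = 54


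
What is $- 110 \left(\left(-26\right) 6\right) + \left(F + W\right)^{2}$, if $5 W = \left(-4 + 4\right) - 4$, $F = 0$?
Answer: $\frac{429016}{25} \approx 17161.0$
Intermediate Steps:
$W = - \frac{4}{5}$ ($W = \frac{\left(-4 + 4\right) - 4}{5} = \frac{0 - 4}{5} = \frac{1}{5} \left(-4\right) = - \frac{4}{5} \approx -0.8$)
$- 110 \left(\left(-26\right) 6\right) + \left(F + W\right)^{2} = - 110 \left(\left(-26\right) 6\right) + \left(0 - \frac{4}{5}\right)^{2} = \left(-110\right) \left(-156\right) + \left(- \frac{4}{5}\right)^{2} = 17160 + \frac{16}{25} = \frac{429016}{25}$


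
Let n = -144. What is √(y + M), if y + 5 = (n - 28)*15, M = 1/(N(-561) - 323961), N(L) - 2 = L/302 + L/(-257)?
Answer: 3*I*√321956742340324991/33480331 ≈ 50.843*I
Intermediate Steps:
N(L) = 2 - 45*L/77614 (N(L) = 2 + (L/302 + L/(-257)) = 2 + (L*(1/302) + L*(-1/257)) = 2 + (L/302 - L/257) = 2 - 45*L/77614)
M = -77614/25143728581 (M = 1/((2 - 45/77614*(-561)) - 323961) = 1/((2 + 25245/77614) - 323961) = 1/(180473/77614 - 323961) = 1/(-25143728581/77614) = -77614/25143728581 ≈ -3.0868e-6)
y = -2585 (y = -5 + (-144 - 28)*15 = -5 - 172*15 = -5 - 2580 = -2585)
√(y + M) = √(-2585 - 77614/25143728581) = √(-64996538459499/25143728581) = 3*I*√321956742340324991/33480331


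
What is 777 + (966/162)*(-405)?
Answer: -1638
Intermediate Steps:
777 + (966/162)*(-405) = 777 + (966*(1/162))*(-405) = 777 + (161/27)*(-405) = 777 - 2415 = -1638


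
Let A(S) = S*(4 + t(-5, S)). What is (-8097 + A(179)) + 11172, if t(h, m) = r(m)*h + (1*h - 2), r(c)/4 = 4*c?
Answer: -2560742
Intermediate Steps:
r(c) = 16*c (r(c) = 4*(4*c) = 16*c)
t(h, m) = -2 + h + 16*h*m (t(h, m) = (16*m)*h + (1*h - 2) = 16*h*m + (h - 2) = 16*h*m + (-2 + h) = -2 + h + 16*h*m)
A(S) = S*(-3 - 80*S) (A(S) = S*(4 + (-2 - 5 + 16*(-5)*S)) = S*(4 + (-2 - 5 - 80*S)) = S*(4 + (-7 - 80*S)) = S*(-3 - 80*S))
(-8097 + A(179)) + 11172 = (-8097 - 1*179*(3 + 80*179)) + 11172 = (-8097 - 1*179*(3 + 14320)) + 11172 = (-8097 - 1*179*14323) + 11172 = (-8097 - 2563817) + 11172 = -2571914 + 11172 = -2560742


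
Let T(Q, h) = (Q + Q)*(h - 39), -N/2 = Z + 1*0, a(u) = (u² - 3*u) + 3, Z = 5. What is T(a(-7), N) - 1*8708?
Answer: -15862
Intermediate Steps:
a(u) = 3 + u² - 3*u
N = -10 (N = -2*(5 + 1*0) = -2*(5 + 0) = -2*5 = -10)
T(Q, h) = 2*Q*(-39 + h) (T(Q, h) = (2*Q)*(-39 + h) = 2*Q*(-39 + h))
T(a(-7), N) - 1*8708 = 2*(3 + (-7)² - 3*(-7))*(-39 - 10) - 1*8708 = 2*(3 + 49 + 21)*(-49) - 8708 = 2*73*(-49) - 8708 = -7154 - 8708 = -15862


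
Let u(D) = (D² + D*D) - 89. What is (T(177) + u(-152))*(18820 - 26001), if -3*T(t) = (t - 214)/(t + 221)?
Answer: -395429829263/1194 ≈ -3.3118e+8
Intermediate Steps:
T(t) = -(-214 + t)/(3*(221 + t)) (T(t) = -(t - 214)/(3*(t + 221)) = -(-214 + t)/(3*(221 + t)))
u(D) = -89 + 2*D² (u(D) = (D² + D²) - 89 = 2*D² - 89 = -89 + 2*D²)
(T(177) + u(-152))*(18820 - 26001) = ((214 - 1*177)/(3*(221 + 177)) + (-89 + 2*(-152)²))*(18820 - 26001) = ((⅓)*(214 - 177)/398 + (-89 + 2*23104))*(-7181) = ((⅓)*(1/398)*37 + (-89 + 46208))*(-7181) = (37/1194 + 46119)*(-7181) = (55066123/1194)*(-7181) = -395429829263/1194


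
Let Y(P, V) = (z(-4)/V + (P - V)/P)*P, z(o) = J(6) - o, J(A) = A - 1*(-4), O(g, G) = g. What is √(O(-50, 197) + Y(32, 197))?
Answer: I*√8255679/197 ≈ 14.585*I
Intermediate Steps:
J(A) = 4 + A (J(A) = A + 4 = 4 + A)
z(o) = 10 - o (z(o) = (4 + 6) - o = 10 - o)
Y(P, V) = P*(14/V + (P - V)/P) (Y(P, V) = ((10 - 1*(-4))/V + (P - V)/P)*P = ((10 + 4)/V + (P - V)/P)*P = (14/V + (P - V)/P)*P = P*(14/V + (P - V)/P))
√(O(-50, 197) + Y(32, 197)) = √(-50 + (32 - 1*197 + 14*32/197)) = √(-50 + (32 - 197 + 14*32*(1/197))) = √(-50 + (32 - 197 + 448/197)) = √(-50 - 32057/197) = √(-41907/197) = I*√8255679/197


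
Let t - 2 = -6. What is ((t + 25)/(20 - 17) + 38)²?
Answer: 2025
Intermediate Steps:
t = -4 (t = 2 - 6 = -4)
((t + 25)/(20 - 17) + 38)² = ((-4 + 25)/(20 - 17) + 38)² = (21/3 + 38)² = (21*(⅓) + 38)² = (7 + 38)² = 45² = 2025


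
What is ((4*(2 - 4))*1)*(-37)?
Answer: 296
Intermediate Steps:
((4*(2 - 4))*1)*(-37) = ((4*(-2))*1)*(-37) = -8*1*(-37) = -8*(-37) = 296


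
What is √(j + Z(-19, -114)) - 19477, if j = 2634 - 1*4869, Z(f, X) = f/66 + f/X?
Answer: -19477 + I*√2434047/33 ≈ -19477.0 + 47.277*I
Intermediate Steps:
Z(f, X) = f/66 + f/X (Z(f, X) = f*(1/66) + f/X = f/66 + f/X)
j = -2235 (j = 2634 - 4869 = -2235)
√(j + Z(-19, -114)) - 19477 = √(-2235 + ((1/66)*(-19) - 19/(-114))) - 19477 = √(-2235 + (-19/66 - 19*(-1/114))) - 19477 = √(-2235 + (-19/66 + ⅙)) - 19477 = √(-2235 - 4/33) - 19477 = √(-73759/33) - 19477 = I*√2434047/33 - 19477 = -19477 + I*√2434047/33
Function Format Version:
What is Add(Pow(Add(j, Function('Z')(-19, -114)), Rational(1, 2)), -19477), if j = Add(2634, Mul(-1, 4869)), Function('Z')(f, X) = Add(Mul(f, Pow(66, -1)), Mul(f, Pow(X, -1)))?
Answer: Add(-19477, Mul(Rational(1, 33), I, Pow(2434047, Rational(1, 2)))) ≈ Add(-19477., Mul(47.277, I))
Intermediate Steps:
Function('Z')(f, X) = Add(Mul(Rational(1, 66), f), Mul(f, Pow(X, -1))) (Function('Z')(f, X) = Add(Mul(f, Rational(1, 66)), Mul(f, Pow(X, -1))) = Add(Mul(Rational(1, 66), f), Mul(f, Pow(X, -1))))
j = -2235 (j = Add(2634, -4869) = -2235)
Add(Pow(Add(j, Function('Z')(-19, -114)), Rational(1, 2)), -19477) = Add(Pow(Add(-2235, Add(Mul(Rational(1, 66), -19), Mul(-19, Pow(-114, -1)))), Rational(1, 2)), -19477) = Add(Pow(Add(-2235, Add(Rational(-19, 66), Mul(-19, Rational(-1, 114)))), Rational(1, 2)), -19477) = Add(Pow(Add(-2235, Add(Rational(-19, 66), Rational(1, 6))), Rational(1, 2)), -19477) = Add(Pow(Add(-2235, Rational(-4, 33)), Rational(1, 2)), -19477) = Add(Pow(Rational(-73759, 33), Rational(1, 2)), -19477) = Add(Mul(Rational(1, 33), I, Pow(2434047, Rational(1, 2))), -19477) = Add(-19477, Mul(Rational(1, 33), I, Pow(2434047, Rational(1, 2))))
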